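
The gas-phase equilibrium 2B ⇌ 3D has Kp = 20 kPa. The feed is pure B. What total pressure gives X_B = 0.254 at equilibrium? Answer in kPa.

P = 227 kPa

Take 1 mol B as basis and let X be its fractional conversion, so ξ = 0.5X.
Moles: n_B = 1 − X; n_D = 1.5X.
n_T = Σnᵢ = 1 + 0.5X.
Kp = p_D^3 / (p_B^2) with p_i = (n_i/n_T)·P.
At X = 0.254: the mole-fraction product g(X) = Π y_i^ν_i = 0.08818. Since Kp = g(X)·P^{1}, P = (Kp/g)^(1/1) = (20/0.08818)^(1/1) = 227 kPa.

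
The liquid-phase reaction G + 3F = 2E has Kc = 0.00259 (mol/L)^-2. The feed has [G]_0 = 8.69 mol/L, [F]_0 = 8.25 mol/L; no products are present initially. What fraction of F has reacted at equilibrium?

X = 0.333

Let X = conversion of F; extent ξ = 8.25X/3 mol/L.
Concentrations: [G] = 8.69 − 2.75X; [F] = 8.25 − 8.25X; [E] = 5.5X.
Kc = [E]^2 / ([G] [F]^3).
Equating to 0.00259 (mol/L)^-2: the physical root is X = 0.333.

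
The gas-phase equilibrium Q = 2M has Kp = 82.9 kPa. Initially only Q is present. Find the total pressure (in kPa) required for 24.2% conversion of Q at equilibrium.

P = 333 kPa

Take 1 mol Q as basis and let X be its fractional conversion, so ξ = X.
At extent ξ: n_Q = 1 − X; n_M = 2X.
Summing: n_T = 1 + X.
Kp = p_M^2 / (p_Q) with p_i = (n_i/n_T)·P.
At X = 0.242: the mole-fraction product g(X) = Π y_i^ν_i = 0.2488. Since Kp = g(X)·P^{1}, P = (Kp/g)^(1/1) = (82.9/0.2488)^(1/1) = 333 kPa.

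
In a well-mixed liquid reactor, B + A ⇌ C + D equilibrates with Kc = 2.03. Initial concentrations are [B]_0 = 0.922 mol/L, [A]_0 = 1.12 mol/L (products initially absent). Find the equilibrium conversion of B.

X = 0.643

Let X = conversion of B; extent ξ = 0.922·X mol/L.
Concentrations: [B] = 0.922 − 0.922X; [A] = 1.12 − 0.922X; [C] = 0.922X; [D] = 0.922X.
Kc = [C] [D] / ([B] [A]).
Equating to 2.03: the physical root is X = 0.643.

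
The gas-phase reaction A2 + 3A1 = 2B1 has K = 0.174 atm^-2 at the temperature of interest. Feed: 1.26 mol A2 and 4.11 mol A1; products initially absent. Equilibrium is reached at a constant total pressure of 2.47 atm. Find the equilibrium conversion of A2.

Let X = conversion of A2 (basis 1.26 mol A2); extent of reaction ξ = 1.26X.
At extent ξ: n_A2 = 1.26 − 1.26X; n_A1 = 4.11 − 3.78X; n_B1 = 2.52X.
n_T = Σnᵢ = 5.37 − 2.52X.
y_i = n_i/n_T, p_i = y_i·P. K = p_B1^2 / (p_A2 p_A1^3).
Equating to 0.174 atm^-2 and solving on 0 < X < 1: X = 0.368.

X = 0.368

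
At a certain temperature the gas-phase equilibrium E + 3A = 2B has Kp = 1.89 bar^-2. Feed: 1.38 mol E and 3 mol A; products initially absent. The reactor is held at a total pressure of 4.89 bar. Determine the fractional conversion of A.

Basis: 3 mol A initially; let X = conversion of A. Extent ξ = X.
Species balance: n_E = 1.38 − X; n_A = 3 − 3X; n_B = 2X.
Total moles n_T = 4.38 − 2X.
y_i = n_i/n_T, p_i = y_i·P. Kp = p_B^2 / (p_E p_A^3).
Setting this equal to 1.89 bar^-2 and taking the physical root (0 < X < 1) gives X = 0.719.

X = 0.719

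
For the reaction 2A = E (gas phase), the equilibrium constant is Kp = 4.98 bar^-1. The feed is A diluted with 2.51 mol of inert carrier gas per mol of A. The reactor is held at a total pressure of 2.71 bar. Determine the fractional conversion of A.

X = 0.712

Take 1 mol A as basis and let X be its fractional conversion, so ξ = 0.5X.
Moles: n_A = 1 − X; n_E = 0.5X; n_I = 2.51 (inert).
Summing: n_T = 3.51 − 0.5X.
y_i = n_i/n_T, p_i = y_i·P. Kp = p_E / (p_A^2).
This yields a degree-2 equation in X; solving on (0,1), X = 0.712.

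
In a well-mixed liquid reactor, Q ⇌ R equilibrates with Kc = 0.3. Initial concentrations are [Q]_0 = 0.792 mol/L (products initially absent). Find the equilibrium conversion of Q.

X = 0.231

Let X = conversion of Q; extent ξ = 0.792·X mol/L.
Concentrations: [Q] = 0.792 − 0.792X; [R] = 0.792X.
Kc = [R] / ([Q]).
This equals 0.3 at X = 0.231 (the root in 0 < X < 1).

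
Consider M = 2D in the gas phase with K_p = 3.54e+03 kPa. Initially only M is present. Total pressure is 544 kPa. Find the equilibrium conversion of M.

X = 0.787

Let X = conversion of M (basis 1 mol M); extent of reaction ξ = X.
At extent ξ: n_M = 1 − X; n_D = 2X.
Total moles n_T = 1 + X.
Mole fractions y_i = n_i/n_T; K_p = p_D^2 / (p_M) with p_i = y_i·P.
This yields a degree-2 equation in X; solving on (0,1), X = 0.787.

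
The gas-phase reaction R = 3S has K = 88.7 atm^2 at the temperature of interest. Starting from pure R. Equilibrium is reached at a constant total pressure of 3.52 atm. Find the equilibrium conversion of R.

X = 0.747

Take 1 mol R as basis and let X be its fractional conversion, so ξ = X.
Moles: n_R = 1 − X; n_S = 3X.
Summing: n_T = 1 + 2X.
Mole fractions y_i = n_i/n_T; K = p_S^3 / (p_R) with p_i = y_i·P.
This yields a degree-3 equation in X; solving on (0,1), X = 0.747.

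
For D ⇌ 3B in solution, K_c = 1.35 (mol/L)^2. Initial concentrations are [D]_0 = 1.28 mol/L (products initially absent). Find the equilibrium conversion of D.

Let X = conversion of D; extent ξ = 1.28·X mol/L.
Concentrations: [D] = 1.28 − 1.28X; [B] = 3.84X.
K_c = [B]^3 / ([D]).
This equals 1.35 at X = 0.280 (the root in 0 < X < 1).

X = 0.280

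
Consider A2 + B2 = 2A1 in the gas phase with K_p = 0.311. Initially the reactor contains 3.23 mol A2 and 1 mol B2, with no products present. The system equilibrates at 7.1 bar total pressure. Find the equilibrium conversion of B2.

Let X = conversion of B2 (basis 1 mol B2); extent of reaction ξ = X.
Mole table: n_A2 = 3.23 − X; n_B2 = 1 − X; n_A1 = 2X.
Since Δν = 0, n_T = 4.23 throughout.
With p_i = (n_i/n_T)P, K_p = p_A1^2 / (p_A2 p_B2).
This yields a degree-2 equation in X; solving on (0,1), X = 0.373.

X = 0.373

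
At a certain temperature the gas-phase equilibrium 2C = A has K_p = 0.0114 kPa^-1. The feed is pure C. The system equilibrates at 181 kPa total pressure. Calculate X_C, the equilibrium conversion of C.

Basis: 1 mol C initially; let X = conversion of C. Extent ξ = 0.5X.
Moles: n_C = 1 − X; n_A = 0.5X.
Summing: n_T = 1 − 0.5X.
With p_i = (n_i/n_T)P, K_p = p_A / (p_C^2).
Setting this equal to 0.0114 kPa^-1 and taking the physical root (0 < X < 1) gives X = 0.671.

X = 0.671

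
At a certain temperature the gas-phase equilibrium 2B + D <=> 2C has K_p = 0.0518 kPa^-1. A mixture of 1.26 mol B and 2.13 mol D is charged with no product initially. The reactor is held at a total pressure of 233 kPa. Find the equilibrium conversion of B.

Let X = conversion of B (basis 1.26 mol B); extent of reaction ξ = 0.63X.
At extent ξ: n_B = 1.26 − 1.26X; n_D = 2.13 − 0.63X; n_C = 1.26X.
n_T = Σnᵢ = 3.39 − 0.63X.
y_i = n_i/n_T, p_i = y_i·P. K_p = p_C^2 / (p_B^2 p_D).
Substituting and setting equal to 0.0518 kPa^-1 gives a polynomial in X; the root in (0,1) is X = 0.724.

X = 0.724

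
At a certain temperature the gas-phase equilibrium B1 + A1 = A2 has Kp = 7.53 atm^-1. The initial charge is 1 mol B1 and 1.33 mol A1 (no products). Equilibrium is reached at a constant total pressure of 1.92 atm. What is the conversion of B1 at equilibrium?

Basis: 1 mol B1 initially; let X = conversion of B1. Extent ξ = X.
Mole table: n_B1 = 1 − X; n_A1 = 1.33 − X; n_A2 = X.
Total moles n_T = 2.33 − X.
With p_i = (n_i/n_T)P, Kp = p_A2 / (p_B1 p_A1).
Setting this equal to 7.53 atm^-1 and taking the physical root (0 < X < 1) gives X = 0.828.

X = 0.828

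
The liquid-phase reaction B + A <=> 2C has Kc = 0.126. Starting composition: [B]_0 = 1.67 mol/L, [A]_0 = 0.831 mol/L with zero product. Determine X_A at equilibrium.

Let X = conversion of A; extent ξ = 0.831·X mol/L.
Concentrations: [B] = 1.67 − 0.831X; [A] = 0.831 − 0.831X; [C] = 1.66X.
Kc = [C]^2 / ([B] [A]).
Equating to 0.126: the physical root is X = 0.211.

X = 0.211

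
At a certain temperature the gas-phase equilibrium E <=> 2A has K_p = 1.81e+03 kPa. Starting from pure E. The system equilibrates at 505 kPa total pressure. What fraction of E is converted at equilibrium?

Take 1 mol E as basis and let X be its fractional conversion, so ξ = X.
At extent ξ: n_E = 1 − X; n_A = 2X.
n_T = Σnᵢ = 1 + X.
With p_i = (n_i/n_T)P, K_p = p_A^2 / (p_E).
This yields a degree-2 equation in X; solving on (0,1), X = 0.687.

X = 0.687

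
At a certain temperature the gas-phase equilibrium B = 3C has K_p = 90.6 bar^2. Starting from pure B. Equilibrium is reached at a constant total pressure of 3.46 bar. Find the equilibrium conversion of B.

X = 0.756

Let X = conversion of B (basis 1 mol B); extent of reaction ξ = X.
At extent ξ: n_B = 1 − X; n_C = 3X.
Summing: n_T = 1 + 2X.
y_i = n_i/n_T, p_i = y_i·P. K_p = p_C^3 / (p_B).
Equating to 90.6 bar^2 and solving on 0 < X < 1: X = 0.756.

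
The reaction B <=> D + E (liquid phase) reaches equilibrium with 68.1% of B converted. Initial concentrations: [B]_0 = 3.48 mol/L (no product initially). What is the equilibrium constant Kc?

Kc = 5.06 mol/L

Let X = conversion of B.
Concentrations: [B] = 3.48 − 3.48X; [D] = 3.48X; [E] = 3.48X.
At X = 0.681: [B] = 1.11, [D] = 2.37, [E] = 2.37.
Kc = [D] [E] / ([B]) = 5.06 mol/L.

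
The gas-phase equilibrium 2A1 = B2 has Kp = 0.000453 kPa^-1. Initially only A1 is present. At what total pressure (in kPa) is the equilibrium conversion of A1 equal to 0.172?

P = 253 kPa

Take 1 mol A1 as basis and let X be its fractional conversion, so ξ = 0.5X.
Moles: n_A1 = 1 − X; n_B2 = 0.5X.
Total moles n_T = 1 − 0.5X.
Kp = p_B2 / (p_A1^2) with p_i = (n_i/n_T)·P.
At X = 0.172: the mole-fraction product g(X) = Π y_i^ν_i = 0.1147. Since Kp = g(X)·P^{-1}, P = (g/Kp)^(1/1) = (0.1147/0.000453)^(1/1) = 253 kPa.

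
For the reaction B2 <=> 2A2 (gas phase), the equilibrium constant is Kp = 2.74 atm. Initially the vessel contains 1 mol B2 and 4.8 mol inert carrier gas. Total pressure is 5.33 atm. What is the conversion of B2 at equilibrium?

Basis: 1 mol B2 initially; let X = conversion of B2. Extent ξ = X.
Species balance: n_B2 = 1 − X; n_A2 = 2X; n_I = 4.8 (inert).
Total moles n_T = 5.8 + X.
Mole fractions y_i = n_i/n_T; Kp = p_A2^2 / (p_B2) with p_i = y_i·P.
Substituting and setting equal to 2.74 atm gives a polynomial in X; the root in (0,1) is X = 0.584.

X = 0.584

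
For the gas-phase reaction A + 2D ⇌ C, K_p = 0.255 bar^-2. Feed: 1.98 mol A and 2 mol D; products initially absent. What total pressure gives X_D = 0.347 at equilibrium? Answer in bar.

Basis: 2 mol D initially; let X = conversion of D. Extent ξ = X.
Species balance: n_A = 1.98 − X; n_D = 2 − 2X; n_C = X.
Summing: n_T = 3.98 − 2X.
K_p = p_C / (p_A p_D^2) with p_i = (n_i/n_T)·P.
At X = 0.347: the mole-fraction product g(X) = Π y_i^ν_i = 1.345. Since K_p = g(X)·P^{-2}, P = (g/K_p)^(1/2) = (1.345/0.255)^(1/2) = 2.3 bar.

P = 2.3 bar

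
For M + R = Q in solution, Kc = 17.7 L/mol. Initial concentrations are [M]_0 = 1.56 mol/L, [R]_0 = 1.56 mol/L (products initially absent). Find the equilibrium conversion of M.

X = 0.827

Let X = conversion of M; extent ξ = 1.56·X mol/L.
Concentrations: [M] = 1.56 − 1.56X; [R] = 1.56 − 1.56X; [Q] = 1.56X.
Kc = [Q] / ([M] [R]).
Solving Kc = 17.7 for X ∈ (0,1): X = 0.827.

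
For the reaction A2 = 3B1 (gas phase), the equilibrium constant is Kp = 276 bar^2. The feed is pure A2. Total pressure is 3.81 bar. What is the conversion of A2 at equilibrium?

X = 0.874

Take 1 mol A2 as basis and let X be its fractional conversion, so ξ = X.
Moles: n_A2 = 1 − X; n_B1 = 3X.
Total moles n_T = 1 + 2X.
y_i = n_i/n_T, p_i = y_i·P. Kp = p_B1^3 / (p_A2).
Setting this equal to 276 bar^2 and taking the physical root (0 < X < 1) gives X = 0.874.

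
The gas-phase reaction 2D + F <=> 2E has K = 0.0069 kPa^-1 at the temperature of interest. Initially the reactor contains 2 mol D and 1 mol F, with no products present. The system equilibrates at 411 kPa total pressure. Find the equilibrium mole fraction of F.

Take 2 mol D as basis and let X be its fractional conversion, so ξ = X.
At extent ξ: n_D = 2 − 2X; n_F = 1 − X; n_E = 2X.
Total moles n_T = 3 − X.
Mole fractions y_i = n_i/n_T; K = p_E^2 / (p_D^2 p_F) with p_i = y_i·P.
Setting this equal to 0.0069 kPa^-1 and taking the physical root (0 < X < 1) gives X = 0.441.
Then n_F = 0.559, n_T = 2.56, so y_F = 0.219.

y_F = 0.219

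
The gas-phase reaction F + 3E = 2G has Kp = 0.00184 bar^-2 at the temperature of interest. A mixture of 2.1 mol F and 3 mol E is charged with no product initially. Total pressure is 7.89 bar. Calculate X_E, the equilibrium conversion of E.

Let X = conversion of E (basis 3 mol E); extent of reaction ξ = X.
Mole table: n_F = 2.1 − X; n_E = 3 − 3X; n_G = 2X.
n_T = Σnᵢ = 5.1 − 2X.
Mole fractions y_i = n_i/n_T; Kp = p_G^2 / (p_F p_E^3) with p_i = y_i·P.
Setting this equal to 0.00184 bar^-2 and taking the physical root (0 < X < 1) gives X = 0.188.

X = 0.188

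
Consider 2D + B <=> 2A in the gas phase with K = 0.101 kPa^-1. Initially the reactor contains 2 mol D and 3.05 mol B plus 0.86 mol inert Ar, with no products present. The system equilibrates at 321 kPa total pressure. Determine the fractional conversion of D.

X = 0.791

Basis: 2 mol D initially; let X = conversion of D. Extent ξ = X.
Species balance: n_D = 2 − 2X; n_B = 3.05 − X; n_A = 2X; n_I = 0.86 (inert).
Summing: n_T = 5.91 − X.
With p_i = (n_i/n_T)P, K = p_A^2 / (p_D^2 p_B).
Substituting and setting equal to 0.101 kPa^-1 gives a polynomial in X; the root in (0,1) is X = 0.791.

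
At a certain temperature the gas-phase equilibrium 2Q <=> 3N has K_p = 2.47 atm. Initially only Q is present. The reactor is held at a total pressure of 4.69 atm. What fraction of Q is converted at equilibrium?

Let X = conversion of Q (basis 1 mol Q); extent of reaction ξ = 0.5X.
Mole table: n_Q = 1 − X; n_N = 1.5X.
Summing: n_T = 1 + 0.5X.
y_i = n_i/n_T, p_i = y_i·P. K_p = p_N^3 / (p_Q^2).
Substituting and setting equal to 2.47 atm gives a polynomial in X; the root in (0,1) is X = 0.405.

X = 0.405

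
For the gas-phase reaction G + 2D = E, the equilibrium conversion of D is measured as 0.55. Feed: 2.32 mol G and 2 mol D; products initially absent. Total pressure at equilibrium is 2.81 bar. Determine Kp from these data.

Kp = 0.504 bar^-2

Take 2 mol D as basis and let X be its fractional conversion, so ξ = X.
Species balance: n_G = 2.32 − X; n_D = 2 − 2X; n_E = X.
n_T = Σnᵢ = 4.32 − 2X.
At X = 0.55: n_G = 1.77, n_D = 0.9, n_E = 0.55, n_T = 3.22.
p_i = (n_i/n_T)·P. Kp = p_E / (p_G p_D^2) = 0.504 bar^-2.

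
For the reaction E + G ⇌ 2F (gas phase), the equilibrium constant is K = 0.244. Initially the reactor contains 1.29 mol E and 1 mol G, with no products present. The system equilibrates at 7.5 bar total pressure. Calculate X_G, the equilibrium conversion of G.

X = 0.225

Take 1 mol G as basis and let X be its fractional conversion, so ξ = X.
Moles: n_E = 1.29 − X; n_G = 1 − X; n_F = 2X.
n_T stays at 2.29 (no change in mole number).
y_i = n_i/n_T, p_i = y_i·P. K = p_F^2 / (p_E p_G).
Setting this equal to 0.244 and taking the physical root (0 < X < 1) gives X = 0.225.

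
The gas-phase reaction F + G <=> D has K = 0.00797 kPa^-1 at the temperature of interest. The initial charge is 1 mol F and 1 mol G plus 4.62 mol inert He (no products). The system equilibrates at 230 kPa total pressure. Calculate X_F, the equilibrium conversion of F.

Take 1 mol F as basis and let X be its fractional conversion, so ξ = X.
At extent ξ: n_F = 1 − X; n_G = 1 − X; n_D = X; n_I = 4.62 (inert).
Total moles n_T = 6.62 − X.
y_i = n_i/n_T, p_i = y_i·P. K = p_D / (p_F p_G).
Setting this equal to 0.00797 kPa^-1 and taking the physical root (0 < X < 1) gives X = 0.188.

X = 0.188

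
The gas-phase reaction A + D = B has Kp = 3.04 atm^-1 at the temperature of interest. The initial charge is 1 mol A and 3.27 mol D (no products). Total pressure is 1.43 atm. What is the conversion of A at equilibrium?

X = 0.757

Take 1 mol A as basis and let X be its fractional conversion, so ξ = X.
Moles: n_A = 1 − X; n_D = 3.27 − X; n_B = X.
Summing: n_T = 4.27 − X.
y_i = n_i/n_T, p_i = y_i·P. Kp = p_B / (p_A p_D).
Substituting and setting equal to 3.04 atm^-1 gives a polynomial in X; the root in (0,1) is X = 0.757.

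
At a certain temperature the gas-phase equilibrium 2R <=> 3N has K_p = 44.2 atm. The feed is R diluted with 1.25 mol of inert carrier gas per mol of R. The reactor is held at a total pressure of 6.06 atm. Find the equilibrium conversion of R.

Let X = conversion of R (basis 1 mol R); extent of reaction ξ = 0.5X.
Species balance: n_R = 1 − X; n_N = 1.5X; n_I = 1.25 (inert).
Total moles n_T = 2.25 + 0.5X.
y_i = n_i/n_T, p_i = y_i·P. K_p = p_N^3 / (p_R^2).
This yields a degree-3 equation in X; solving on (0,1), X = 0.735.

X = 0.735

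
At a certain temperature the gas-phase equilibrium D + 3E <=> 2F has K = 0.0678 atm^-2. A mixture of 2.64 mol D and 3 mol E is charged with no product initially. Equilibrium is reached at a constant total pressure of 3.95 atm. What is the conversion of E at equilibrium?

X = 0.392

Let X = conversion of E (basis 3 mol E); extent of reaction ξ = X.
Mole table: n_D = 2.64 − X; n_E = 3 − 3X; n_F = 2X.
Total moles n_T = 5.64 − 2X.
Mole fractions y_i = n_i/n_T; K = p_F^2 / (p_D p_E^3) with p_i = y_i·P.
Setting this equal to 0.0678 atm^-2 and taking the physical root (0 < X < 1) gives X = 0.392.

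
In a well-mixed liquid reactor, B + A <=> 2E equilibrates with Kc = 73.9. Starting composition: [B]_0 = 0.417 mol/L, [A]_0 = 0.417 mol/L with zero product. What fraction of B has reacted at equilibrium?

X = 0.811

Let X = conversion of B; extent ξ = 0.417·X mol/L.
Concentrations: [B] = 0.417 − 0.417X; [A] = 0.417 − 0.417X; [E] = 0.834X.
Kc = [E]^2 / ([B] [A]).
Solving Kc = 73.9 for X ∈ (0,1): X = 0.811.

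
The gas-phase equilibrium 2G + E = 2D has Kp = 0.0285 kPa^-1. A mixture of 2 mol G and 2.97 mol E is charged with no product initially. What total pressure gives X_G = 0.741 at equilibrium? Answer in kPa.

Basis: 2 mol G initially; let X = conversion of G. Extent ξ = X.
Moles: n_G = 2 − 2X; n_E = 2.97 − X; n_D = 2X.
Summing: n_T = 4.97 − X.
Kp = p_D^2 / (p_G^2 p_E) with p_i = (n_i/n_T)·P.
At X = 0.741: the mole-fraction product g(X) = Π y_i^ν_i = 15.53. Since Kp = g(X)·P^{-1}, P = (g/Kp)^(1/1) = (15.53/0.0285)^(1/1) = 545 kPa.

P = 545 kPa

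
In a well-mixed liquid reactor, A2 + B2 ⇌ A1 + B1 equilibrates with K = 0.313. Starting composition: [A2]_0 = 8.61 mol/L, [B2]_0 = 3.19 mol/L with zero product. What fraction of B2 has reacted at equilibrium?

Let X = conversion of B2; extent ξ = 3.19·X mol/L.
Concentrations: [A2] = 8.61 − 3.19X; [B2] = 3.19 − 3.19X; [A1] = 3.19X; [B1] = 3.19X.
K = [A1] [B1] / ([A2] [B2]).
Setting equal to 0.313 and solving for X on (0,1) gives X = 0.550.

X = 0.550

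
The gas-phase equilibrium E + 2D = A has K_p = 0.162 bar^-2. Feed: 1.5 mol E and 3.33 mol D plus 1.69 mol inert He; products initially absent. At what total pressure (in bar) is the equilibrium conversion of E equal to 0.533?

P = 7.55 bar

Let X = conversion of E (basis 1.5 mol E); extent of reaction ξ = 1.5X.
Moles: n_E = 1.5 − 1.5X; n_D = 3.33 − 3X; n_A = 1.5X; n_I = 1.69 (inert).
n_T = Σnᵢ = 6.52 − 3X.
K_p = p_A / (p_E p_D^2) with p_i = (n_i/n_T)·P.
At X = 0.533: the mole-fraction product g(X) = Π y_i^ν_i = 9.224. Since K_p = g(X)·P^{-2}, P = (g/K_p)^(1/2) = (9.224/0.162)^(1/2) = 7.55 bar.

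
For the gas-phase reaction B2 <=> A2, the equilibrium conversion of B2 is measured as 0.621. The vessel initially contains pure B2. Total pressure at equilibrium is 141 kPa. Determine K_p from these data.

Let X = conversion of B2 (basis 1 mol B2); extent of reaction ξ = X.
Species balance: n_B2 = 1 − X; n_A2 = X.
Since Δν = 0, n_T = 1 throughout.
At X = 0.621: n_B2 = 0.379, n_A2 = 0.621, n_T = 1.
p_i = (n_i/n_T)·P. K_p = p_A2 / (p_B2) = 1.64.

K_p = 1.64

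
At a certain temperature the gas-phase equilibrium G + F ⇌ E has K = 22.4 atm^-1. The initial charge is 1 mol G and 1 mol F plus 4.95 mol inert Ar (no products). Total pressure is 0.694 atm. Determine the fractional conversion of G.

X = 0.532

Take 1 mol G as basis and let X be its fractional conversion, so ξ = X.
Moles: n_G = 1 − X; n_F = 1 − X; n_E = X; n_I = 4.95 (inert).
n_T = Σnᵢ = 6.95 − X.
With p_i = (n_i/n_T)P, K = p_E / (p_G p_F).
This yields a degree-2 equation in X; solving on (0,1), X = 0.532.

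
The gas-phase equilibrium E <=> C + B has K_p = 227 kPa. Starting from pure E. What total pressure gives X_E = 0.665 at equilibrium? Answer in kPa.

Basis: 1 mol E initially; let X = conversion of E. Extent ξ = X.
Mole table: n_E = 1 − X; n_C = X; n_B = X.
Summing: n_T = 1 + X.
K_p = p_C p_B / (p_E) with p_i = (n_i/n_T)·P.
At X = 0.665: the mole-fraction product g(X) = Π y_i^ν_i = 0.7928. Since K_p = g(X)·P^{1}, P = (K_p/g)^(1/1) = (227/0.7928)^(1/1) = 286 kPa.

P = 286 kPa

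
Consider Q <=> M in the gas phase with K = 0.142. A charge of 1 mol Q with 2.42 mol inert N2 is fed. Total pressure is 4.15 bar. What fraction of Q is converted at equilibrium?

Take 1 mol Q as basis and let X be its fractional conversion, so ξ = X.
Species balance: n_Q = 1 − X; n_M = X; n_I = 2.42 (inert).
Since Δν = 0, n_T = 3.42 throughout.
With p_i = (n_i/n_T)P, K = p_M / (p_Q).
Setting this equal to 0.142 and taking the physical root (0 < X < 1) gives X = 0.124.

X = 0.124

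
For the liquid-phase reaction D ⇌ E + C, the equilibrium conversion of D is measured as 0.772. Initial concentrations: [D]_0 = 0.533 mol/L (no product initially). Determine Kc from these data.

Let X = conversion of D.
Concentrations: [D] = 0.533 − 0.533X; [E] = 0.533X; [C] = 0.533X.
At X = 0.772: [D] = 0.122, [E] = 0.411, [C] = 0.411.
Kc = [E] [C] / ([D]) = 1.39 mol/L.

Kc = 1.39 mol/L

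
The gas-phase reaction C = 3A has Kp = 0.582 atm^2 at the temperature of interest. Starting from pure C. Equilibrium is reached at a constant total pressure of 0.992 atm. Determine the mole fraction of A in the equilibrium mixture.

y_A = 0.612

Take 1 mol C as basis and let X be its fractional conversion, so ξ = X.
Mole table: n_C = 1 − X; n_A = 3X.
n_T = Σnᵢ = 1 + 2X.
With p_i = (n_i/n_T)P, Kp = p_A^3 / (p_C).
Setting this equal to 0.582 atm^2 and taking the physical root (0 < X < 1) gives X = 0.345.
Then n_A = 1.03, n_T = 1.69, so y_A = 0.612.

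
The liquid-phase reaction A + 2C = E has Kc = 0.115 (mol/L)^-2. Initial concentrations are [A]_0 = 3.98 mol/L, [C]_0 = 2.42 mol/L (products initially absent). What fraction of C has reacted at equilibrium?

Let X = conversion of C; extent ξ = 2.42X/2 mol/L.
Concentrations: [A] = 3.98 − 1.21X; [C] = 2.42 − 2.42X; [E] = 1.21X.
Kc = [E] / ([A] [C]^2).
Setting equal to 0.115 and solving for X on (0,1) gives X = 0.490.

X = 0.490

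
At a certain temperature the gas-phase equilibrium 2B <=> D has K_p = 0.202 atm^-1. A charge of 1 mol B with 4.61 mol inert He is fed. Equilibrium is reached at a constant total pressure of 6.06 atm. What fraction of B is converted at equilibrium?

X = 0.251

Take 1 mol B as basis and let X be its fractional conversion, so ξ = 0.5X.
At extent ξ: n_B = 1 − X; n_D = 0.5X; n_I = 4.61 (inert).
Total moles n_T = 5.61 − 0.5X.
With p_i = (n_i/n_T)P, K_p = p_D / (p_B^2).
Substituting and setting equal to 0.202 atm^-1 gives a polynomial in X; the root in (0,1) is X = 0.251.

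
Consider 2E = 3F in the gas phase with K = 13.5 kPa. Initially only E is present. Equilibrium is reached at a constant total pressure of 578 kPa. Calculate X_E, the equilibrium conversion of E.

Let X = conversion of E (basis 1 mol E); extent of reaction ξ = 0.5X.
Species balance: n_E = 1 − X; n_F = 1.5X.
Summing: n_T = 1 + 0.5X.
With p_i = (n_i/n_T)P, K = p_F^3 / (p_E^2).
Substituting and setting equal to 13.5 kPa gives a polynomial in X; the root in (0,1) is X = 0.173.

X = 0.173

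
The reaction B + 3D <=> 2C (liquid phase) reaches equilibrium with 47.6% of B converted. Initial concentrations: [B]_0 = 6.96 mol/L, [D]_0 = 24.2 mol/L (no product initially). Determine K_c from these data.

K_c = 0.00415 (mol/L)^-2

Let X = conversion of B.
Concentrations: [B] = 6.96 − 6.96X; [D] = 24.2 − 20.9X; [C] = 13.9X.
At X = 0.476: [B] = 3.65, [D] = 14.3, [C] = 6.63.
K_c = [C]^2 / ([B] [D]^3) = 0.00415 (mol/L)^-2.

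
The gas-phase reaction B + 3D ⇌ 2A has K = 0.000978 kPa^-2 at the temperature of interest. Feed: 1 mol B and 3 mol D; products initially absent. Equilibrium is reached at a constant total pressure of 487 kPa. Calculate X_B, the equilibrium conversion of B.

Let X = conversion of B (basis 1 mol B); extent of reaction ξ = X.
Moles: n_B = 1 − X; n_D = 3 − 3X; n_A = 2X.
Total moles n_T = 4 − 2X.
Mole fractions y_i = n_i/n_T; K = p_A^2 / (p_B p_D^3) with p_i = y_i·P.
Substituting and setting equal to 0.000978 kPa^-2 gives a polynomial in X; the root in (0,1) is X = 0.781.

X = 0.781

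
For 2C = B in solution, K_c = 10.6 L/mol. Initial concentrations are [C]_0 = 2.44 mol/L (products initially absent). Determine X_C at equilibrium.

Let X = conversion of C; extent ξ = 2.44X/2 mol/L.
Concentrations: [C] = 2.44 − 2.44X; [B] = 1.22X.
K_c = [B] / ([C]^2).
Setting equal to 10.6 and solving for X on (0,1) gives X = 0.870.

X = 0.870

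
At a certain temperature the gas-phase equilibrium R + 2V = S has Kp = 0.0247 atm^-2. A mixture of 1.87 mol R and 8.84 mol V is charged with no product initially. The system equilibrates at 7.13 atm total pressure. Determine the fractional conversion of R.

Basis: 1.87 mol R initially; let X = conversion of R. Extent ξ = 1.87X.
Mole table: n_R = 1.87 − 1.87X; n_V = 8.84 − 3.74X; n_S = 1.87X.
n_T = Σnᵢ = 10.7 − 3.74X.
With p_i = (n_i/n_T)P, Kp = p_S / (p_R p_V^2).
Substituting and setting equal to 0.0247 atm^-2 gives a polynomial in X; the root in (0,1) is X = 0.442.

X = 0.442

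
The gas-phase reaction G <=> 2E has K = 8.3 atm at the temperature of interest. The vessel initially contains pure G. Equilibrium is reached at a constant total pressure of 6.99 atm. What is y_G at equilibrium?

y_G = 0.353

Let X = conversion of G (basis 1 mol G); extent of reaction ξ = X.
Mole table: n_G = 1 − X; n_E = 2X.
Summing: n_T = 1 + X.
y_i = n_i/n_T, p_i = y_i·P. K = p_E^2 / (p_G).
This yields a degree-2 equation in X; solving on (0,1), X = 0.478.
Then n_G = 0.522, n_T = 1.48, so y_G = 0.353.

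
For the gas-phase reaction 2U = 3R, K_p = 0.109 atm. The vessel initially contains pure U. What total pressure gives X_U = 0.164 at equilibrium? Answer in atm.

P = 5.54 atm

Let X = conversion of U (basis 1 mol U); extent of reaction ξ = 0.5X.
Mole table: n_U = 1 − X; n_R = 1.5X.
Summing: n_T = 1 + 0.5X.
K_p = p_R^3 / (p_U^2) with p_i = (n_i/n_T)·P.
At X = 0.164: the mole-fraction product g(X) = Π y_i^ν_i = 0.01969. Since K_p = g(X)·P^{1}, P = (K_p/g)^(1/1) = (0.109/0.01969)^(1/1) = 5.54 atm.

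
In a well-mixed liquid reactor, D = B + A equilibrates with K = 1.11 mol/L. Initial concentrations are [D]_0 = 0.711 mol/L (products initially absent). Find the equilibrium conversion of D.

Let X = conversion of D; extent ξ = 0.711·X mol/L.
Concentrations: [D] = 0.711 − 0.711X; [B] = 0.711X; [A] = 0.711X.
K = [B] [A] / ([D]).
Equating to 1.11 mol/L: the physical root is X = 0.693.

X = 0.693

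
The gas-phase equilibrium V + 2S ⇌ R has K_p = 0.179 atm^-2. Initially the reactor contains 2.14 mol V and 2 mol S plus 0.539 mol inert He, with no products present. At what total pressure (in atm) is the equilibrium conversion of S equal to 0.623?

P = 6.9 atm

Let X = conversion of S (basis 2 mol S); extent of reaction ξ = X.
Moles: n_V = 2.14 − X; n_S = 2 − 2X; n_R = X; n_I = 0.539 (inert).
Total moles n_T = 4.68 − 2X.
K_p = p_R / (p_V p_S^2) with p_i = (n_i/n_T)·P.
At X = 0.623: the mole-fraction product g(X) = Π y_i^ν_i = 8.513. Since K_p = g(X)·P^{-2}, P = (g/K_p)^(1/2) = (8.513/0.179)^(1/2) = 6.9 atm.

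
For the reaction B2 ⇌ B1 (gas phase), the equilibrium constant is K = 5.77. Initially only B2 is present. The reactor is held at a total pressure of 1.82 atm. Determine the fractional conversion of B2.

X = 0.852

Basis: 1 mol B2 initially; let X = conversion of B2. Extent ξ = X.
Mole table: n_B2 = 1 − X; n_B1 = X.
Since Δν = 0, n_T = 1 throughout.
With p_i = (n_i/n_T)P, K = p_B1 / (p_B2).
Substituting and setting equal to 5.77 gives a polynomial in X; the root in (0,1) is X = 0.852.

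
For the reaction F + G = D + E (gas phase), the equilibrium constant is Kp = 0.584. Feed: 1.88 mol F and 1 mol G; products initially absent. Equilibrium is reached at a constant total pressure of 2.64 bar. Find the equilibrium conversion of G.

X = 0.572

Let X = conversion of G (basis 1 mol G); extent of reaction ξ = X.
Species balance: n_F = 1.88 − X; n_G = 1 − X; n_D = X; n_E = X.
n_T stays at 2.88 (no change in mole number).
Mole fractions y_i = n_i/n_T; Kp = p_D p_E / (p_F p_G) with p_i = y_i·P.
Equating to 0.584 and solving on 0 < X < 1: X = 0.572.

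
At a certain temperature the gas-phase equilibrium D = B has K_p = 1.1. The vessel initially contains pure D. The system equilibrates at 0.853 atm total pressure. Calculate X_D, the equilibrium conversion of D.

X = 0.524

Let X = conversion of D (basis 1 mol D); extent of reaction ξ = X.
Mole table: n_D = 1 − X; n_B = X.
n_T stays at 1 (no change in mole number).
With p_i = (n_i/n_T)P, K_p = p_B / (p_D).
Equating to 1.1 and solving on 0 < X < 1: X = 0.524.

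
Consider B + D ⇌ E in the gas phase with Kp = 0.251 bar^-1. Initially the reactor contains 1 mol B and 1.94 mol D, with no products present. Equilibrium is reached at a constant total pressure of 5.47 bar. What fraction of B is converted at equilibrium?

Basis: 1 mol B initially; let X = conversion of B. Extent ξ = X.
Mole table: n_B = 1 − X; n_D = 1.94 − X; n_E = X.
Total moles n_T = 2.94 − X.
With p_i = (n_i/n_T)P, Kp = p_E / (p_B p_D).
Substituting and setting equal to 0.251 bar^-1 gives a polynomial in X; the root in (0,1) is X = 0.451.

X = 0.451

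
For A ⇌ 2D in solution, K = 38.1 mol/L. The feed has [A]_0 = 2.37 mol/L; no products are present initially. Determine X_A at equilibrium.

X = 0.829

Let X = conversion of A; extent ξ = 2.37·X mol/L.
Concentrations: [A] = 2.37 − 2.37X; [D] = 4.74X.
K = [D]^2 / ([A]).
Equating to 38.1 mol/L: the physical root is X = 0.829.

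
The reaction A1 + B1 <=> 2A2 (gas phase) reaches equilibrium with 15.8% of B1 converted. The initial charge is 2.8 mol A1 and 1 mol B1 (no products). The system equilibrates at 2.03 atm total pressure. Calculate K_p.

Basis: 1 mol B1 initially; let X = conversion of B1. Extent ξ = X.
Moles: n_A1 = 2.8 − X; n_B1 = 1 − X; n_A2 = 2X.
Total moles n_T = 3.8 (Δν = 0, constant).
At X = 0.158: n_A1 = 2.64, n_B1 = 0.842, n_A2 = 0.316, n_T = 3.8.
p_i = (n_i/n_T)·P. K_p = p_A2^2 / (p_A1 p_B1) = 0.0449.

K_p = 0.0449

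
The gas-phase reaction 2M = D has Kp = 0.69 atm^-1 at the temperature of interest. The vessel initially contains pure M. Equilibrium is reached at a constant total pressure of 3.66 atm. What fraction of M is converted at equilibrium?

X = 0.700

Basis: 1 mol M initially; let X = conversion of M. Extent ξ = 0.5X.
Mole table: n_M = 1 − X; n_D = 0.5X.
Summing: n_T = 1 − 0.5X.
y_i = n_i/n_T, p_i = y_i·P. Kp = p_D / (p_M^2).
This yields a degree-2 equation in X; solving on (0,1), X = 0.700.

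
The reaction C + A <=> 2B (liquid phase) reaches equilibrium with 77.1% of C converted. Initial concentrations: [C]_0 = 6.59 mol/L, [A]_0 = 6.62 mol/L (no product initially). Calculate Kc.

Let X = conversion of C.
Concentrations: [C] = 6.59 − 6.59X; [A] = 6.62 − 6.59X; [B] = 13.2X.
At X = 0.771: [C] = 1.51, [A] = 1.54, [B] = 10.2.
Kc = [B]^2 / ([C] [A]) = 44.5.

Kc = 44.5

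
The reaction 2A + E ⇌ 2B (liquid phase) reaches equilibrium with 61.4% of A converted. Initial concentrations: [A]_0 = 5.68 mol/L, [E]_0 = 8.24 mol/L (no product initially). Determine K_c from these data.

Let X = conversion of A.
Concentrations: [A] = 5.68 − 5.68X; [E] = 8.24 − 2.84X; [B] = 5.68X.
At X = 0.614: [A] = 2.19, [E] = 6.5, [B] = 3.49.
K_c = [B]^2 / ([A]^2 [E]) = 0.389 L/mol.

K_c = 0.389 L/mol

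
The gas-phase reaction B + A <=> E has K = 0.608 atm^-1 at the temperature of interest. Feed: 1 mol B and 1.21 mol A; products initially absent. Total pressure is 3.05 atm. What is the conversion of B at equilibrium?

Basis: 1 mol B initially; let X = conversion of B. Extent ξ = X.
Moles: n_B = 1 − X; n_A = 1.21 − X; n_E = X.
Total moles n_T = 2.21 − X.
y_i = n_i/n_T, p_i = y_i·P. K = p_E / (p_B p_A).
Setting this equal to 0.608 atm^-1 and taking the physical root (0 < X < 1) gives X = 0.446.

X = 0.446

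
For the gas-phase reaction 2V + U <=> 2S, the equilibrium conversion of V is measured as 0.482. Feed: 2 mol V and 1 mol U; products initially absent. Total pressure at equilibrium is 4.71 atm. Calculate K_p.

Let X = conversion of V (basis 2 mol V); extent of reaction ξ = X.
Species balance: n_V = 2 − 2X; n_U = 1 − X; n_S = 2X.
n_T = Σnᵢ = 3 − X.
At X = 0.482: n_V = 1.04, n_U = 0.518, n_S = 0.964, n_T = 2.52.
p_i = (n_i/n_T)·P. K_p = p_S^2 / (p_V^2 p_U) = 0.894 atm^-1.

K_p = 0.894 atm^-1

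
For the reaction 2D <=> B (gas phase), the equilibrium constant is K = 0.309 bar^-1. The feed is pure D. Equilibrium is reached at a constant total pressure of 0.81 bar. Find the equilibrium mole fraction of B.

Take 1 mol D as basis and let X be its fractional conversion, so ξ = 0.5X.
Mole table: n_D = 1 − X; n_B = 0.5X.
Summing: n_T = 1 − 0.5X.
With p_i = (n_i/n_T)P, K = p_B / (p_D^2).
This yields a degree-2 equation in X; solving on (0,1), X = 0.293.
Then n_B = 0.147, n_T = 0.853, so y_B = 0.172.

y_B = 0.172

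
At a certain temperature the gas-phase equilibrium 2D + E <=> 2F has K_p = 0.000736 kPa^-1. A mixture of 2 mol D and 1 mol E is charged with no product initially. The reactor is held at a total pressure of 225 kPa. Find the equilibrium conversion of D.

X = 0.180

Let X = conversion of D (basis 2 mol D); extent of reaction ξ = X.
Mole table: n_D = 2 − 2X; n_E = 1 − X; n_F = 2X.
n_T = Σnᵢ = 3 − X.
y_i = n_i/n_T, p_i = y_i·P. K_p = p_F^2 / (p_D^2 p_E).
Setting this equal to 0.000736 kPa^-1 and taking the physical root (0 < X < 1) gives X = 0.180.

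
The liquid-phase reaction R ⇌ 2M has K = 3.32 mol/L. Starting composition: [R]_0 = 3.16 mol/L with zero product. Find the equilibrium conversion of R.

Let X = conversion of R; extent ξ = 3.16·X mol/L.
Concentrations: [R] = 3.16 − 3.16X; [M] = 6.32X.
K = [M]^2 / ([R]).
Equating to 3.32 mol/L: the physical root is X = 0.398.

X = 0.398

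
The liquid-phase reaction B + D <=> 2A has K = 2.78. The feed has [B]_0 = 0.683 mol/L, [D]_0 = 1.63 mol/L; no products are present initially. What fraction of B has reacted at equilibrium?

X = 0.650

Let X = conversion of B; extent ξ = 0.683·X mol/L.
Concentrations: [B] = 0.683 − 0.683X; [D] = 1.63 − 0.683X; [A] = 1.37X.
K = [A]^2 / ([B] [D]).
This equals 2.78 at X = 0.650 (the root in 0 < X < 1).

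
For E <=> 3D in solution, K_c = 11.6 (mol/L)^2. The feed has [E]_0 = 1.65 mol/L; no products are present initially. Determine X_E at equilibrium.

X = 0.444

Let X = conversion of E; extent ξ = 1.65·X mol/L.
Concentrations: [E] = 1.65 − 1.65X; [D] = 4.95X.
K_c = [D]^3 / ([E]).
Setting equal to 11.6 and solving for X on (0,1) gives X = 0.444.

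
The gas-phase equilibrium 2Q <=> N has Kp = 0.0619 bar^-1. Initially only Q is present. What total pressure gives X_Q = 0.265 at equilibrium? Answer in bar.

Basis: 1 mol Q initially; let X = conversion of Q. Extent ξ = 0.5X.
Species balance: n_Q = 1 − X; n_N = 0.5X.
Summing: n_T = 1 − 0.5X.
Kp = p_N / (p_Q^2) with p_i = (n_i/n_T)·P.
At X = 0.265: the mole-fraction product g(X) = Π y_i^ν_i = 0.2128. Since Kp = g(X)·P^{-1}, P = (g/Kp)^(1/1) = (0.2128/0.0619)^(1/1) = 3.44 bar.

P = 3.44 bar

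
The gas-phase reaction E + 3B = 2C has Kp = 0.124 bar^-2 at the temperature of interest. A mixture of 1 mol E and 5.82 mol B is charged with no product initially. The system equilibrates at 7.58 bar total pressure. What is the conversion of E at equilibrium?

X = 0.778

Take 1 mol E as basis and let X be its fractional conversion, so ξ = X.
Mole table: n_E = 1 − X; n_B = 5.82 − 3X; n_C = 2X.
n_T = Σnᵢ = 6.82 − 2X.
With p_i = (n_i/n_T)P, Kp = p_C^2 / (p_E p_B^3).
Equating to 0.124 bar^-2 and solving on 0 < X < 1: X = 0.778.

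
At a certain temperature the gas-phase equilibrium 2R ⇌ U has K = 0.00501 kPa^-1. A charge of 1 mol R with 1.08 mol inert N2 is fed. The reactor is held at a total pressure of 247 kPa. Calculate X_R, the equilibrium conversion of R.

Let X = conversion of R (basis 1 mol R); extent of reaction ξ = 0.5X.
Species balance: n_R = 1 − X; n_U = 0.5X; n_I = 1.08 (inert).
Total moles n_T = 2.08 − 0.5X.
Mole fractions y_i = n_i/n_T; K = p_U / (p_R^2) with p_i = y_i·P.
This yields a degree-2 equation in X; solving on (0,1), X = 0.430.

X = 0.430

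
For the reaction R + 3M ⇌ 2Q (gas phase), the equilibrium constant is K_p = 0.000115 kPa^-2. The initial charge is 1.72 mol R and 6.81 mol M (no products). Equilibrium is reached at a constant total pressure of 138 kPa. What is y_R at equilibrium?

y_R = 0.125

Let X = conversion of R (basis 1.72 mol R); extent of reaction ξ = 1.72X.
At extent ξ: n_R = 1.72 − 1.72X; n_M = 6.81 − 5.16X; n_Q = 3.44X.
n_T = Σnᵢ = 8.53 − 3.44X.
With p_i = (n_i/n_T)P, K_p = p_Q^2 / (p_R p_M^3).
This yields a degree-4 equation in X; solving on (0,1), X = 0.504.
Then n_R = 0.852, n_T = 6.79, so y_R = 0.125.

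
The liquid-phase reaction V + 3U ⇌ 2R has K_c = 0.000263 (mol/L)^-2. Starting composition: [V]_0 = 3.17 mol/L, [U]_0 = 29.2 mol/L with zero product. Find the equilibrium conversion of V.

X = 0.432

Let X = conversion of V; extent ξ = 3.17·X mol/L.
Concentrations: [V] = 3.17 − 3.17X; [U] = 29.2 − 9.51X; [R] = 6.34X.
K_c = [R]^2 / ([V] [U]^3).
Equating to 0.000263 (mol/L)^-2: the physical root is X = 0.432.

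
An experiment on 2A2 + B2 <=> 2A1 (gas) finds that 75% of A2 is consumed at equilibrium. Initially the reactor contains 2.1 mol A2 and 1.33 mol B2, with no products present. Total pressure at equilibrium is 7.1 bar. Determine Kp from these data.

Take 2.1 mol A2 as basis and let X be its fractional conversion, so ξ = 1.05X.
At extent ξ: n_A2 = 2.1 − 2.1X; n_B2 = 1.33 − 1.05X; n_A1 = 2.1X.
n_T = Σnᵢ = 3.43 − 1.05X.
At X = 0.75: n_A2 = 0.525, n_B2 = 0.542, n_A1 = 1.58, n_T = 2.64.
p_i = (n_i/n_T)·P. Kp = p_A1^2 / (p_A2^2 p_B2) = 6.17 bar^-1.

Kp = 6.17 bar^-1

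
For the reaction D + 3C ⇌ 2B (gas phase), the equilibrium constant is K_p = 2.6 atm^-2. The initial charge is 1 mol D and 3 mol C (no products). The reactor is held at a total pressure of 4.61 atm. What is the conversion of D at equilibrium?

Let X = conversion of D (basis 1 mol D); extent of reaction ξ = X.
Moles: n_D = 1 − X; n_C = 3 − 3X; n_B = 2X.
n_T = Σnᵢ = 4 − 2X.
Mole fractions y_i = n_i/n_T; K_p = p_B^2 / (p_D p_C^3) with p_i = y_i·P.
Equating to 2.6 atm^-2 and solving on 0 < X < 1: X = 0.694.

X = 0.694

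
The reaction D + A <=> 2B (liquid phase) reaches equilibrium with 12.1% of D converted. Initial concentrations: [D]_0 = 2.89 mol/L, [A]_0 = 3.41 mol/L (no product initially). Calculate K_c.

Let X = conversion of D.
Concentrations: [D] = 2.89 − 2.89X; [A] = 3.41 − 2.89X; [B] = 5.78X.
At X = 0.121: [D] = 2.54, [A] = 3.06, [B] = 0.699.
K_c = [B]^2 / ([D] [A]) = 0.0629.

K_c = 0.0629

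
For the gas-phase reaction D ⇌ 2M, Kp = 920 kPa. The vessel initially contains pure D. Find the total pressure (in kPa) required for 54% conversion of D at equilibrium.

Basis: 1 mol D initially; let X = conversion of D. Extent ξ = X.
Mole table: n_D = 1 − X; n_M = 2X.
n_T = Σnᵢ = 1 + X.
Kp = p_M^2 / (p_D) with p_i = (n_i/n_T)·P.
At X = 0.54: the mole-fraction product g(X) = Π y_i^ν_i = 1.647. Since Kp = g(X)·P^{1}, P = (Kp/g)^(1/1) = (920/1.647)^(1/1) = 559 kPa.

P = 559 kPa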